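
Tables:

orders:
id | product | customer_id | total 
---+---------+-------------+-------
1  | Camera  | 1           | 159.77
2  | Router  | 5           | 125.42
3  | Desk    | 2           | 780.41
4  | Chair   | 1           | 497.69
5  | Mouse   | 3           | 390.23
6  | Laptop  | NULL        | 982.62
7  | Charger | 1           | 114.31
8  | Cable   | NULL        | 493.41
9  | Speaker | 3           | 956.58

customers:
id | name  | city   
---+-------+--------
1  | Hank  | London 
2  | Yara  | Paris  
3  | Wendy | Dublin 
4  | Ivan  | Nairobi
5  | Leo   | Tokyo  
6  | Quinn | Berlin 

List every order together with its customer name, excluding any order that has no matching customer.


INNER JOIN keeps only orders rows whose customer_id matches an id in customers. Walk through each order:
  - order 1 (Camera): customer_id=1 -> matches Hank
  - order 2 (Router): customer_id=5 -> matches Leo
  - order 3 (Desk): customer_id=2 -> matches Yara
  - order 4 (Chair): customer_id=1 -> matches Hank
  - order 5 (Mouse): customer_id=3 -> matches Wendy
  - order 6 (Laptop): customer_id=NULL, no match -> dropped
  - order 7 (Charger): customer_id=1 -> matches Hank
  - order 8 (Cable): customer_id=NULL, no match -> dropped
  - order 9 (Speaker): customer_id=3 -> matches Wendy
So 2 of 9 rows are dropped.

SQL:
SELECT a.product, b.name AS customer
FROM orders a
INNER JOIN customers b ON a.customer_id = b.id

Result:
product | customer
--------+---------
Camera  | Hank    
Router  | Leo     
Desk    | Yara    
Chair   | Hank    
Mouse   | Wendy   
Charger | Hank    
Speaker | Wendy   


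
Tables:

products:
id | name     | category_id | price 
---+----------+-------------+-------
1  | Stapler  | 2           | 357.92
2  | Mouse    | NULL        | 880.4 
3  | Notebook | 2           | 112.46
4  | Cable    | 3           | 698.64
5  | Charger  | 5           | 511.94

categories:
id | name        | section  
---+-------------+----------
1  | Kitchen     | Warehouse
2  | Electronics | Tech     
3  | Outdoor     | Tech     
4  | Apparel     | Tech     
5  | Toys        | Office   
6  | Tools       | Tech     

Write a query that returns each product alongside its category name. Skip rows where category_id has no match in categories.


INNER JOIN keeps only products rows whose category_id matches an id in categories. Walk through each product:
  - product 1 (Stapler): category_id=2 -> matches Electronics
  - product 2 (Mouse): category_id=NULL, no match -> dropped
  - product 3 (Notebook): category_id=2 -> matches Electronics
  - product 4 (Cable): category_id=3 -> matches Outdoor
  - product 5 (Charger): category_id=5 -> matches Toys
So 1 of 5 rows is dropped.

SQL:
SELECT a.name, b.name AS category
FROM products a
INNER JOIN categories b ON a.category_id = b.id

Result:
name     | category   
---------+------------
Stapler  | Electronics
Notebook | Electronics
Cable    | Outdoor    
Charger  | Toys       


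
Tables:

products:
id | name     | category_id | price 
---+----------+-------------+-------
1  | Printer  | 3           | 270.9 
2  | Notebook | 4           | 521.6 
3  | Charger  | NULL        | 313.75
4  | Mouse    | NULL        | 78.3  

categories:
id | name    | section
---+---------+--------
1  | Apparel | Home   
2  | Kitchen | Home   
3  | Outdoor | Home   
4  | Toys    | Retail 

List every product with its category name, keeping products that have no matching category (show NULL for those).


LEFT JOIN keeps every row from products (the left table); where category_id has no match in categories, the category columns become NULL. Walk through each product:
  - product 1 (Printer): category_id=3 -> matches Outdoor
  - product 2 (Notebook): category_id=4 -> matches Toys
  - product 3 (Charger): category_id=NULL, no match -> kept with NULL
  - product 4 (Mouse): category_id=NULL, no match -> kept with NULL
All 4 rows appear; 2 have NULL category.

SQL:
SELECT a.name, b.name AS category
FROM products a
LEFT JOIN categories b ON a.category_id = b.id

Result:
name     | category
---------+---------
Printer  | Outdoor 
Notebook | Toys    
Charger  | NULL    
Mouse    | NULL    


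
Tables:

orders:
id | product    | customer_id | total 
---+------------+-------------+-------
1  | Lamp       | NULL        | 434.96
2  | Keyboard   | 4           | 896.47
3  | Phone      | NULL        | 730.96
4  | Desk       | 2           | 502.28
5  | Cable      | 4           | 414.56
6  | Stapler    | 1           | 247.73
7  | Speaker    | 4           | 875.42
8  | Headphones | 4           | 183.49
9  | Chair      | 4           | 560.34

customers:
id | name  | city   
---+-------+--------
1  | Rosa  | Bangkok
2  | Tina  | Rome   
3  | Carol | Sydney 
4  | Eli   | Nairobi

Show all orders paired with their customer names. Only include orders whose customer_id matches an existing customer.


INNER JOIN keeps only orders rows whose customer_id matches an id in customers. Walk through each order:
  - order 1 (Lamp): customer_id=NULL, no match -> dropped
  - order 2 (Keyboard): customer_id=4 -> matches Eli
  - order 3 (Phone): customer_id=NULL, no match -> dropped
  - order 4 (Desk): customer_id=2 -> matches Tina
  - order 5 (Cable): customer_id=4 -> matches Eli
  - order 6 (Stapler): customer_id=1 -> matches Rosa
  - order 7 (Speaker): customer_id=4 -> matches Eli
  - order 8 (Headphones): customer_id=4 -> matches Eli
  - order 9 (Chair): customer_id=4 -> matches Eli
So 2 of 9 rows are dropped.

SQL:
SELECT a.product, b.name AS customer
FROM orders a
INNER JOIN customers b ON a.customer_id = b.id

Result:
product    | customer
-----------+---------
Keyboard   | Eli     
Desk       | Tina    
Cable      | Eli     
Stapler    | Rosa    
Speaker    | Eli     
Headphones | Eli     
Chair      | Eli     


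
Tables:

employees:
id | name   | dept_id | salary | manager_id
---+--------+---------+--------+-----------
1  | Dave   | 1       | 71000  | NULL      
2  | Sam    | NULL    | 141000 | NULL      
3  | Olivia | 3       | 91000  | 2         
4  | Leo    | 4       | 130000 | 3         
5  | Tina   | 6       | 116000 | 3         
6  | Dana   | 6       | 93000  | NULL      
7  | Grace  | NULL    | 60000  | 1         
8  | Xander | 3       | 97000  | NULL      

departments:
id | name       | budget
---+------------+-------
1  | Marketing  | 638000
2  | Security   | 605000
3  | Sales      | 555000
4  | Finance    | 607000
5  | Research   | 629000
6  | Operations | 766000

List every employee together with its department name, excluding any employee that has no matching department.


INNER JOIN keeps only employees rows whose dept_id matches an id in departments. Walk through each employee:
  - employee 1 (Dave): dept_id=1 -> matches Marketing
  - employee 2 (Sam): dept_id=NULL, no match -> dropped
  - employee 3 (Olivia): dept_id=3 -> matches Sales
  - employee 4 (Leo): dept_id=4 -> matches Finance
  - employee 5 (Tina): dept_id=6 -> matches Operations
  - employee 6 (Dana): dept_id=6 -> matches Operations
  - employee 7 (Grace): dept_id=NULL, no match -> dropped
  - employee 8 (Xander): dept_id=3 -> matches Sales
So 2 of 8 rows are dropped.

SQL:
SELECT a.name, b.name AS department
FROM employees a
INNER JOIN departments b ON a.dept_id = b.id

Result:
name   | department
-------+-----------
Dave   | Marketing 
Olivia | Sales     
Leo    | Finance   
Tina   | Operations
Dana   | Operations
Xander | Sales     


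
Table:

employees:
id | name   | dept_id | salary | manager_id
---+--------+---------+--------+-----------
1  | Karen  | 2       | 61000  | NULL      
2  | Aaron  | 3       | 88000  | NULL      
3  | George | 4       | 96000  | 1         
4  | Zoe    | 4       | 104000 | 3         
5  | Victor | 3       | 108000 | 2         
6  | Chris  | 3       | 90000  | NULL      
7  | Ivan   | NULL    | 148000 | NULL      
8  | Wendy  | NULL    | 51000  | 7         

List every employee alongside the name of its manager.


This is a self-join: employees is joined to a second copy of itself, matching each row's manager_id to another row's id. Use LEFT JOIN so rows with manager_id=NULL are kept.
  - employee 1 (Karen): manager_id=NULL -> NULL
  - employee 2 (Aaron): manager_id=NULL -> NULL
  - employee 3 (George): manager_id=1 -> Karen
  - employee 4 (Zoe): manager_id=3 -> George
  - employee 5 (Victor): manager_id=2 -> Aaron
  - employee 6 (Chris): manager_id=NULL -> NULL
  - employee 7 (Ivan): manager_id=NULL -> NULL
  - employee 8 (Wendy): manager_id=7 -> Ivan

SQL:
SELECT a.name AS item, b.name AS manager
FROM employees a
LEFT JOIN employees b ON a.manager_id = b.id

Result:
item   | manager
-------+--------
Karen  | NULL   
Aaron  | NULL   
George | Karen  
Zoe    | George 
Victor | Aaron  
Chris  | NULL   
Ivan   | NULL   
Wendy  | Ivan   


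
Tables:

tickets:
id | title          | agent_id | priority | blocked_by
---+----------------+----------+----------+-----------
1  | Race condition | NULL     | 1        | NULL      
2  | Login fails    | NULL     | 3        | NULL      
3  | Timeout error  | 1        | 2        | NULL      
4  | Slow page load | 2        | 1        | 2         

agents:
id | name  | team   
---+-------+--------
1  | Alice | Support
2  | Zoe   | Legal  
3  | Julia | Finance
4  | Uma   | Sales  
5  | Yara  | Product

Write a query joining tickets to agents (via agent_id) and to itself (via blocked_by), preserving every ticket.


Two LEFT JOINs from the same base table tickets: one to agents via agent_id, one to tickets itself via blocked_by. Both are LEFT so every ticket is preserved.
Match against agents:
  - ticket 1 (Race condition): agent_id=NULL, no match -> kept with NULL
  - ticket 2 (Login fails): agent_id=NULL, no match -> kept with NULL
  - ticket 3 (Timeout error): agent_id=1 -> matches Alice
  - ticket 4 (Slow page load): agent_id=2 -> matches Zoe
Match against tickets (self):
  - ticket 1 (Race condition): blocked_by=NULL -> NULL
  - ticket 2 (Login fails): blocked_by=NULL -> NULL
  - ticket 3 (Timeout error): blocked_by=NULL -> NULL
  - ticket 4 (Slow page load): blocked_by=2 -> Login fails

SQL:
SELECT a.title, b.name AS agent, c.title AS blocked_by
FROM tickets a
LEFT JOIN agents b ON a.agent_id = b.id
LEFT JOIN tickets c ON a.blocked_by = c.id

Result:
title          | agent | blocked_by 
---------------+-------+------------
Race condition | NULL  | NULL       
Login fails    | NULL  | NULL       
Timeout error  | Alice | NULL       
Slow page load | Zoe   | Login fails


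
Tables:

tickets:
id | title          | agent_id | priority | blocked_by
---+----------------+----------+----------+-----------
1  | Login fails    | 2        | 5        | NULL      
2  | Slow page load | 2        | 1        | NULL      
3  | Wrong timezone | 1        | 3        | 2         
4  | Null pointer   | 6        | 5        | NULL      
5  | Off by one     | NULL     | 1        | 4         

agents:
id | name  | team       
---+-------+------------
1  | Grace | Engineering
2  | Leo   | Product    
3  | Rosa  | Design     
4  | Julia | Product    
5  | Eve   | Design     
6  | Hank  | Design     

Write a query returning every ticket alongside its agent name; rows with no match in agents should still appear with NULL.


LEFT JOIN keeps every row from tickets (the left table); where agent_id has no match in agents, the agent columns become NULL. Walk through each ticket:
  - ticket 1 (Login fails): agent_id=2 -> matches Leo
  - ticket 2 (Slow page load): agent_id=2 -> matches Leo
  - ticket 3 (Wrong timezone): agent_id=1 -> matches Grace
  - ticket 4 (Null pointer): agent_id=6 -> matches Hank
  - ticket 5 (Off by one): agent_id=NULL, no match -> kept with NULL
All 5 rows appear; 1 has NULL agent.

SQL:
SELECT a.title, b.name AS agent
FROM tickets a
LEFT JOIN agents b ON a.agent_id = b.id

Result:
title          | agent
---------------+------
Login fails    | Leo  
Slow page load | Leo  
Wrong timezone | Grace
Null pointer   | Hank 
Off by one     | NULL 


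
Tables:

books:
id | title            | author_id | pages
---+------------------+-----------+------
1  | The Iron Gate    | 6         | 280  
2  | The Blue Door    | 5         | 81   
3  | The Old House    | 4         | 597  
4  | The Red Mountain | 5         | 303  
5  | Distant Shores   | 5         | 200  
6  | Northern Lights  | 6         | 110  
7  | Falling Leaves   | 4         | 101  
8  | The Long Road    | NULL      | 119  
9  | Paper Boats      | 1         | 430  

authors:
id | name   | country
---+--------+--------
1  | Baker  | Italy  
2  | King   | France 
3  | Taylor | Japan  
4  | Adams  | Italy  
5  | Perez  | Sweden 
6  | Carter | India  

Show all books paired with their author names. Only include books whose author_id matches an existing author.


INNER JOIN keeps only books rows whose author_id matches an id in authors. Walk through each book:
  - book 1 (The Iron Gate): author_id=6 -> matches Carter
  - book 2 (The Blue Door): author_id=5 -> matches Perez
  - book 3 (The Old House): author_id=4 -> matches Adams
  - book 4 (The Red Mountain): author_id=5 -> matches Perez
  - book 5 (Distant Shores): author_id=5 -> matches Perez
  - book 6 (Northern Lights): author_id=6 -> matches Carter
  - book 7 (Falling Leaves): author_id=4 -> matches Adams
  - book 8 (The Long Road): author_id=NULL, no match -> dropped
  - book 9 (Paper Boats): author_id=1 -> matches Baker
So 1 of 9 rows is dropped.

SQL:
SELECT a.title, b.name AS author
FROM books a
INNER JOIN authors b ON a.author_id = b.id

Result:
title            | author
-----------------+-------
The Iron Gate    | Carter
The Blue Door    | Perez 
The Old House    | Adams 
The Red Mountain | Perez 
Distant Shores   | Perez 
Northern Lights  | Carter
Falling Leaves   | Adams 
Paper Boats      | Baker 


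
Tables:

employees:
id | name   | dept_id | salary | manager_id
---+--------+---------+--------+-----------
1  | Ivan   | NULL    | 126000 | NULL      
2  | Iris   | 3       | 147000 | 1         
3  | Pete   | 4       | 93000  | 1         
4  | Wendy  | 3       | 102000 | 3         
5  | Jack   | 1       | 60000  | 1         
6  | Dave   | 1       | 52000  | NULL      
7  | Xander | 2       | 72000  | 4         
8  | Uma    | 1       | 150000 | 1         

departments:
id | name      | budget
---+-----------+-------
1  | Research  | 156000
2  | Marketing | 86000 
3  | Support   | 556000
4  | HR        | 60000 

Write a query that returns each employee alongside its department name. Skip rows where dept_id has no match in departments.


INNER JOIN keeps only employees rows whose dept_id matches an id in departments. Walk through each employee:
  - employee 1 (Ivan): dept_id=NULL, no match -> dropped
  - employee 2 (Iris): dept_id=3 -> matches Support
  - employee 3 (Pete): dept_id=4 -> matches HR
  - employee 4 (Wendy): dept_id=3 -> matches Support
  - employee 5 (Jack): dept_id=1 -> matches Research
  - employee 6 (Dave): dept_id=1 -> matches Research
  - employee 7 (Xander): dept_id=2 -> matches Marketing
  - employee 8 (Uma): dept_id=1 -> matches Research
So 1 of 8 rows is dropped.

SQL:
SELECT a.name, b.name AS department
FROM employees a
INNER JOIN departments b ON a.dept_id = b.id

Result:
name   | department
-------+-----------
Iris   | Support   
Pete   | HR        
Wendy  | Support   
Jack   | Research  
Dave   | Research  
Xander | Marketing 
Uma    | Research  


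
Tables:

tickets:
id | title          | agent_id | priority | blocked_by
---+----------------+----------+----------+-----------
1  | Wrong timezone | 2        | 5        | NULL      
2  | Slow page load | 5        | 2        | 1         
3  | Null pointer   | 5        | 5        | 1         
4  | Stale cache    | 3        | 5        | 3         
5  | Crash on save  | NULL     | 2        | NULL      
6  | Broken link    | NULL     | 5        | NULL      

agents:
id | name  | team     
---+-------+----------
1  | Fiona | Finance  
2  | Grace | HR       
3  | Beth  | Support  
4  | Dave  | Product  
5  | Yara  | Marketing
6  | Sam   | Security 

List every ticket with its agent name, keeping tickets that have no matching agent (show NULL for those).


LEFT JOIN keeps every row from tickets (the left table); where agent_id has no match in agents, the agent columns become NULL. Walk through each ticket:
  - ticket 1 (Wrong timezone): agent_id=2 -> matches Grace
  - ticket 2 (Slow page load): agent_id=5 -> matches Yara
  - ticket 3 (Null pointer): agent_id=5 -> matches Yara
  - ticket 4 (Stale cache): agent_id=3 -> matches Beth
  - ticket 5 (Crash on save): agent_id=NULL, no match -> kept with NULL
  - ticket 6 (Broken link): agent_id=NULL, no match -> kept with NULL
All 6 rows appear; 2 have NULL agent.

SQL:
SELECT a.title, b.name AS agent
FROM tickets a
LEFT JOIN agents b ON a.agent_id = b.id

Result:
title          | agent
---------------+------
Wrong timezone | Grace
Slow page load | Yara 
Null pointer   | Yara 
Stale cache    | Beth 
Crash on save  | NULL 
Broken link    | NULL 


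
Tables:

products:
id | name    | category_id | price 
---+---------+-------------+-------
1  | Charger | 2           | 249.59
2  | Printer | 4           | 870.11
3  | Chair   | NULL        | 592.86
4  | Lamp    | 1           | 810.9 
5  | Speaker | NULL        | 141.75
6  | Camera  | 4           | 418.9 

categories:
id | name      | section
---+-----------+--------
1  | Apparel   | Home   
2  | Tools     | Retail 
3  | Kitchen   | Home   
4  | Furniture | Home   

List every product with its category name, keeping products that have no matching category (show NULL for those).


LEFT JOIN keeps every row from products (the left table); where category_id has no match in categories, the category columns become NULL. Walk through each product:
  - product 1 (Charger): category_id=2 -> matches Tools
  - product 2 (Printer): category_id=4 -> matches Furniture
  - product 3 (Chair): category_id=NULL, no match -> kept with NULL
  - product 4 (Lamp): category_id=1 -> matches Apparel
  - product 5 (Speaker): category_id=NULL, no match -> kept with NULL
  - product 6 (Camera): category_id=4 -> matches Furniture
All 6 rows appear; 2 have NULL category.

SQL:
SELECT a.name, b.name AS category
FROM products a
LEFT JOIN categories b ON a.category_id = b.id

Result:
name    | category 
--------+----------
Charger | Tools    
Printer | Furniture
Chair   | NULL     
Lamp    | Apparel  
Speaker | NULL     
Camera  | Furniture


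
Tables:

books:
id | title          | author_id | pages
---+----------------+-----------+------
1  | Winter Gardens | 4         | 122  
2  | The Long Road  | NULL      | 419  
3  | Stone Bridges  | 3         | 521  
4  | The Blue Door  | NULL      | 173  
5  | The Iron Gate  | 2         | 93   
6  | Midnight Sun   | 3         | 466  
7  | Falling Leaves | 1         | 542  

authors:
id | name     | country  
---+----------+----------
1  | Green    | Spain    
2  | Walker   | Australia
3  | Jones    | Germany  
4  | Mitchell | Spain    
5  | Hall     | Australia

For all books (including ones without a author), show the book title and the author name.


LEFT JOIN keeps every row from books (the left table); where author_id has no match in authors, the author columns become NULL. Walk through each book:
  - book 1 (Winter Gardens): author_id=4 -> matches Mitchell
  - book 2 (The Long Road): author_id=NULL, no match -> kept with NULL
  - book 3 (Stone Bridges): author_id=3 -> matches Jones
  - book 4 (The Blue Door): author_id=NULL, no match -> kept with NULL
  - book 5 (The Iron Gate): author_id=2 -> matches Walker
  - book 6 (Midnight Sun): author_id=3 -> matches Jones
  - book 7 (Falling Leaves): author_id=1 -> matches Green
All 7 rows appear; 2 have NULL author.

SQL:
SELECT a.title, b.name AS author
FROM books a
LEFT JOIN authors b ON a.author_id = b.id

Result:
title          | author  
---------------+---------
Winter Gardens | Mitchell
The Long Road  | NULL    
Stone Bridges  | Jones   
The Blue Door  | NULL    
The Iron Gate  | Walker  
Midnight Sun   | Jones   
Falling Leaves | Green   


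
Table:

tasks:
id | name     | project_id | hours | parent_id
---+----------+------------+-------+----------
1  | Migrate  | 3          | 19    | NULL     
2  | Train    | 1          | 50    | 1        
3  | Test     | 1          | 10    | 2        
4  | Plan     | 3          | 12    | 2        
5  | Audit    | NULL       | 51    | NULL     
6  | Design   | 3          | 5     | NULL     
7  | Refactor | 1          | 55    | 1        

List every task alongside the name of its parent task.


This is a self-join: tasks is joined to a second copy of itself, matching each row's parent_id to another row's id. Use LEFT JOIN so rows with parent_id=NULL are kept.
  - task 1 (Migrate): parent_id=NULL -> NULL
  - task 2 (Train): parent_id=1 -> Migrate
  - task 3 (Test): parent_id=2 -> Train
  - task 4 (Plan): parent_id=2 -> Train
  - task 5 (Audit): parent_id=NULL -> NULL
  - task 6 (Design): parent_id=NULL -> NULL
  - task 7 (Refactor): parent_id=1 -> Migrate

SQL:
SELECT a.name AS item, b.name AS parent
FROM tasks a
LEFT JOIN tasks b ON a.parent_id = b.id

Result:
item     | parent 
---------+--------
Migrate  | NULL   
Train    | Migrate
Test     | Train  
Plan     | Train  
Audit    | NULL   
Design   | NULL   
Refactor | Migrate


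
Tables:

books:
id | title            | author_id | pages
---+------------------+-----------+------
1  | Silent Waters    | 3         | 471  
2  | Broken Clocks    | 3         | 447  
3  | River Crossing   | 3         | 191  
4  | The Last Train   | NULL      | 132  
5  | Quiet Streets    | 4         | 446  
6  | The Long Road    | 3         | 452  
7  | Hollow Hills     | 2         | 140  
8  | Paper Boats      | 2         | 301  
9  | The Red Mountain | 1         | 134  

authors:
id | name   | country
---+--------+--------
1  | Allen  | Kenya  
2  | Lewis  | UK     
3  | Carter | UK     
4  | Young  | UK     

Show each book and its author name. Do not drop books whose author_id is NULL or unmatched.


LEFT JOIN keeps every row from books (the left table); where author_id has no match in authors, the author columns become NULL. Walk through each book:
  - book 1 (Silent Waters): author_id=3 -> matches Carter
  - book 2 (Broken Clocks): author_id=3 -> matches Carter
  - book 3 (River Crossing): author_id=3 -> matches Carter
  - book 4 (The Last Train): author_id=NULL, no match -> kept with NULL
  - book 5 (Quiet Streets): author_id=4 -> matches Young
  - book 6 (The Long Road): author_id=3 -> matches Carter
  - book 7 (Hollow Hills): author_id=2 -> matches Lewis
  - book 8 (Paper Boats): author_id=2 -> matches Lewis
  - book 9 (The Red Mountain): author_id=1 -> matches Allen
All 9 rows appear; 1 has NULL author.

SQL:
SELECT a.title, b.name AS author
FROM books a
LEFT JOIN authors b ON a.author_id = b.id

Result:
title            | author
-----------------+-------
Silent Waters    | Carter
Broken Clocks    | Carter
River Crossing   | Carter
The Last Train   | NULL  
Quiet Streets    | Young 
The Long Road    | Carter
Hollow Hills     | Lewis 
Paper Boats      | Lewis 
The Red Mountain | Allen 


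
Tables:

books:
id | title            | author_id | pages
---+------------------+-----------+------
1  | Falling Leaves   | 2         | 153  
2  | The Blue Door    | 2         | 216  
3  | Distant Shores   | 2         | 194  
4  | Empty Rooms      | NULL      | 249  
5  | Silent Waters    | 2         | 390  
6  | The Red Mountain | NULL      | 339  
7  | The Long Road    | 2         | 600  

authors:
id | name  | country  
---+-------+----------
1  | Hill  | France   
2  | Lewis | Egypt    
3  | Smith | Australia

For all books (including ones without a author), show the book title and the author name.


LEFT JOIN keeps every row from books (the left table); where author_id has no match in authors, the author columns become NULL. Walk through each book:
  - book 1 (Falling Leaves): author_id=2 -> matches Lewis
  - book 2 (The Blue Door): author_id=2 -> matches Lewis
  - book 3 (Distant Shores): author_id=2 -> matches Lewis
  - book 4 (Empty Rooms): author_id=NULL, no match -> kept with NULL
  - book 5 (Silent Waters): author_id=2 -> matches Lewis
  - book 6 (The Red Mountain): author_id=NULL, no match -> kept with NULL
  - book 7 (The Long Road): author_id=2 -> matches Lewis
All 7 rows appear; 2 have NULL author.

SQL:
SELECT a.title, b.name AS author
FROM books a
LEFT JOIN authors b ON a.author_id = b.id

Result:
title            | author
-----------------+-------
Falling Leaves   | Lewis 
The Blue Door    | Lewis 
Distant Shores   | Lewis 
Empty Rooms      | NULL  
Silent Waters    | Lewis 
The Red Mountain | NULL  
The Long Road    | Lewis 


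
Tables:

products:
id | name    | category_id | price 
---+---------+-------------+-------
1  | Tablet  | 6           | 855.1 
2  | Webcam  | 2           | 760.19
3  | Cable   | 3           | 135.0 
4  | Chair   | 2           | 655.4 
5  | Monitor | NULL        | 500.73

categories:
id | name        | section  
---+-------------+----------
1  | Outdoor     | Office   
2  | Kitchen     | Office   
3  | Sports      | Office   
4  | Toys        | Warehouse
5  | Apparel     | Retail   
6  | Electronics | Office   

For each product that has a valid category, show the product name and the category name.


INNER JOIN keeps only products rows whose category_id matches an id in categories. Walk through each product:
  - product 1 (Tablet): category_id=6 -> matches Electronics
  - product 2 (Webcam): category_id=2 -> matches Kitchen
  - product 3 (Cable): category_id=3 -> matches Sports
  - product 4 (Chair): category_id=2 -> matches Kitchen
  - product 5 (Monitor): category_id=NULL, no match -> dropped
So 1 of 5 rows is dropped.

SQL:
SELECT a.name, b.name AS category
FROM products a
INNER JOIN categories b ON a.category_id = b.id

Result:
name   | category   
-------+------------
Tablet | Electronics
Webcam | Kitchen    
Cable  | Sports     
Chair  | Kitchen    


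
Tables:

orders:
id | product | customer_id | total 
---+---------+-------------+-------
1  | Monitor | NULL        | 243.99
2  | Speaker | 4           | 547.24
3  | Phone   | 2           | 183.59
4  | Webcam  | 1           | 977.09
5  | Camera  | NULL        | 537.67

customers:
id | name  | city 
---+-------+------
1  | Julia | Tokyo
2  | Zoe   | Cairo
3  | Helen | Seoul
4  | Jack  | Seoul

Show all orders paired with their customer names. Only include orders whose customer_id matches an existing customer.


INNER JOIN keeps only orders rows whose customer_id matches an id in customers. Walk through each order:
  - order 1 (Monitor): customer_id=NULL, no match -> dropped
  - order 2 (Speaker): customer_id=4 -> matches Jack
  - order 3 (Phone): customer_id=2 -> matches Zoe
  - order 4 (Webcam): customer_id=1 -> matches Julia
  - order 5 (Camera): customer_id=NULL, no match -> dropped
So 2 of 5 rows are dropped.

SQL:
SELECT a.product, b.name AS customer
FROM orders a
INNER JOIN customers b ON a.customer_id = b.id

Result:
product | customer
--------+---------
Speaker | Jack    
Phone   | Zoe     
Webcam  | Julia   


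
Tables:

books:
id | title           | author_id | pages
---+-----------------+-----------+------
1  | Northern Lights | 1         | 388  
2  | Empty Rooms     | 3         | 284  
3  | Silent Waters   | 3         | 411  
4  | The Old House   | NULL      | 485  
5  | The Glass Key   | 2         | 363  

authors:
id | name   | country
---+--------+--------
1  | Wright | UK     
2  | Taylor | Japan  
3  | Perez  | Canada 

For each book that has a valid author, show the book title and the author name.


INNER JOIN keeps only books rows whose author_id matches an id in authors. Walk through each book:
  - book 1 (Northern Lights): author_id=1 -> matches Wright
  - book 2 (Empty Rooms): author_id=3 -> matches Perez
  - book 3 (Silent Waters): author_id=3 -> matches Perez
  - book 4 (The Old House): author_id=NULL, no match -> dropped
  - book 5 (The Glass Key): author_id=2 -> matches Taylor
So 1 of 5 rows is dropped.

SQL:
SELECT a.title, b.name AS author
FROM books a
INNER JOIN authors b ON a.author_id = b.id

Result:
title           | author
----------------+-------
Northern Lights | Wright
Empty Rooms     | Perez 
Silent Waters   | Perez 
The Glass Key   | Taylor


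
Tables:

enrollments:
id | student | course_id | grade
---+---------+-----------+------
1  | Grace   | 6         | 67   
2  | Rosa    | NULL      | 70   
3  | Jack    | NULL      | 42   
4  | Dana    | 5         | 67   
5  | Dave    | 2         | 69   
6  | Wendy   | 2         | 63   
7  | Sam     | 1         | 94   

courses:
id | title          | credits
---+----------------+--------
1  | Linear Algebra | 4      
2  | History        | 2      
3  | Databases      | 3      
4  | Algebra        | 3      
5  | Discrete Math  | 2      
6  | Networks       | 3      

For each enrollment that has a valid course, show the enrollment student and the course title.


INNER JOIN keeps only enrollments rows whose course_id matches an id in courses. Walk through each enrollment:
  - enrollment 1 (Grace): course_id=6 -> matches Networks
  - enrollment 2 (Rosa): course_id=NULL, no match -> dropped
  - enrollment 3 (Jack): course_id=NULL, no match -> dropped
  - enrollment 4 (Dana): course_id=5 -> matches Discrete Math
  - enrollment 5 (Dave): course_id=2 -> matches History
  - enrollment 6 (Wendy): course_id=2 -> matches History
  - enrollment 7 (Sam): course_id=1 -> matches Linear Algebra
So 2 of 7 rows are dropped.

SQL:
SELECT a.student, b.title AS course
FROM enrollments a
INNER JOIN courses b ON a.course_id = b.id

Result:
student | course        
--------+---------------
Grace   | Networks      
Dana    | Discrete Math 
Dave    | History       
Wendy   | History       
Sam     | Linear Algebra


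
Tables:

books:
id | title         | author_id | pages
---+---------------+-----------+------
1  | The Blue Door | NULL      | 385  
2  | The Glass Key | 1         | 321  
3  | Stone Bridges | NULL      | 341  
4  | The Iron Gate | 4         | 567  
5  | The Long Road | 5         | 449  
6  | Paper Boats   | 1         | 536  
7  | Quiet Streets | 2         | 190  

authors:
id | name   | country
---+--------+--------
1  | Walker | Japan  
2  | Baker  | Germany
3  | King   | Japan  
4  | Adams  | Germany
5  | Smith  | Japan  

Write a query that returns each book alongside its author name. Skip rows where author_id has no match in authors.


INNER JOIN keeps only books rows whose author_id matches an id in authors. Walk through each book:
  - book 1 (The Blue Door): author_id=NULL, no match -> dropped
  - book 2 (The Glass Key): author_id=1 -> matches Walker
  - book 3 (Stone Bridges): author_id=NULL, no match -> dropped
  - book 4 (The Iron Gate): author_id=4 -> matches Adams
  - book 5 (The Long Road): author_id=5 -> matches Smith
  - book 6 (Paper Boats): author_id=1 -> matches Walker
  - book 7 (Quiet Streets): author_id=2 -> matches Baker
So 2 of 7 rows are dropped.

SQL:
SELECT a.title, b.name AS author
FROM books a
INNER JOIN authors b ON a.author_id = b.id

Result:
title         | author
--------------+-------
The Glass Key | Walker
The Iron Gate | Adams 
The Long Road | Smith 
Paper Boats   | Walker
Quiet Streets | Baker 


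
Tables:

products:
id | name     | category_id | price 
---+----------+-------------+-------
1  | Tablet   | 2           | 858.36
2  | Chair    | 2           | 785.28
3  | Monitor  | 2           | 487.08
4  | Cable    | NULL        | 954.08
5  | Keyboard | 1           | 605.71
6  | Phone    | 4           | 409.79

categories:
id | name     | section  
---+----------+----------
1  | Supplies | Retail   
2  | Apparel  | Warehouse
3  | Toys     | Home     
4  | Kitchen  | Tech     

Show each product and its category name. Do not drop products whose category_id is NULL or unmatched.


LEFT JOIN keeps every row from products (the left table); where category_id has no match in categories, the category columns become NULL. Walk through each product:
  - product 1 (Tablet): category_id=2 -> matches Apparel
  - product 2 (Chair): category_id=2 -> matches Apparel
  - product 3 (Monitor): category_id=2 -> matches Apparel
  - product 4 (Cable): category_id=NULL, no match -> kept with NULL
  - product 5 (Keyboard): category_id=1 -> matches Supplies
  - product 6 (Phone): category_id=4 -> matches Kitchen
All 6 rows appear; 1 has NULL category.

SQL:
SELECT a.name, b.name AS category
FROM products a
LEFT JOIN categories b ON a.category_id = b.id

Result:
name     | category
---------+---------
Tablet   | Apparel 
Chair    | Apparel 
Monitor  | Apparel 
Cable    | NULL    
Keyboard | Supplies
Phone    | Kitchen 


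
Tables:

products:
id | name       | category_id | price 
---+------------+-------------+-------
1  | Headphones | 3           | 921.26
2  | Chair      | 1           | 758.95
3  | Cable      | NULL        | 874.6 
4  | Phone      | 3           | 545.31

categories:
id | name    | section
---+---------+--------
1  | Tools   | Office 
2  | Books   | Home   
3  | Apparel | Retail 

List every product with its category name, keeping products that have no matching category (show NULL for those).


LEFT JOIN keeps every row from products (the left table); where category_id has no match in categories, the category columns become NULL. Walk through each product:
  - product 1 (Headphones): category_id=3 -> matches Apparel
  - product 2 (Chair): category_id=1 -> matches Tools
  - product 3 (Cable): category_id=NULL, no match -> kept with NULL
  - product 4 (Phone): category_id=3 -> matches Apparel
All 4 rows appear; 1 has NULL category.

SQL:
SELECT a.name, b.name AS category
FROM products a
LEFT JOIN categories b ON a.category_id = b.id

Result:
name       | category
-----------+---------
Headphones | Apparel 
Chair      | Tools   
Cable      | NULL    
Phone      | Apparel 


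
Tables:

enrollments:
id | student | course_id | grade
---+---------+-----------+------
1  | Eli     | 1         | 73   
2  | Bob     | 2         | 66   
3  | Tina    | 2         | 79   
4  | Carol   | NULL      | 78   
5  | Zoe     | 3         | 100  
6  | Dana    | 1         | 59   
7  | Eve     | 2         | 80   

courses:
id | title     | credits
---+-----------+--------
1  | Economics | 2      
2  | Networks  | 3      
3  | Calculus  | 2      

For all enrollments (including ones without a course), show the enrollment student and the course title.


LEFT JOIN keeps every row from enrollments (the left table); where course_id has no match in courses, the course columns become NULL. Walk through each enrollment:
  - enrollment 1 (Eli): course_id=1 -> matches Economics
  - enrollment 2 (Bob): course_id=2 -> matches Networks
  - enrollment 3 (Tina): course_id=2 -> matches Networks
  - enrollment 4 (Carol): course_id=NULL, no match -> kept with NULL
  - enrollment 5 (Zoe): course_id=3 -> matches Calculus
  - enrollment 6 (Dana): course_id=1 -> matches Economics
  - enrollment 7 (Eve): course_id=2 -> matches Networks
All 7 rows appear; 1 has NULL course.

SQL:
SELECT a.student, b.title AS course
FROM enrollments a
LEFT JOIN courses b ON a.course_id = b.id

Result:
student | course   
--------+----------
Eli     | Economics
Bob     | Networks 
Tina    | Networks 
Carol   | NULL     
Zoe     | Calculus 
Dana    | Economics
Eve     | Networks 


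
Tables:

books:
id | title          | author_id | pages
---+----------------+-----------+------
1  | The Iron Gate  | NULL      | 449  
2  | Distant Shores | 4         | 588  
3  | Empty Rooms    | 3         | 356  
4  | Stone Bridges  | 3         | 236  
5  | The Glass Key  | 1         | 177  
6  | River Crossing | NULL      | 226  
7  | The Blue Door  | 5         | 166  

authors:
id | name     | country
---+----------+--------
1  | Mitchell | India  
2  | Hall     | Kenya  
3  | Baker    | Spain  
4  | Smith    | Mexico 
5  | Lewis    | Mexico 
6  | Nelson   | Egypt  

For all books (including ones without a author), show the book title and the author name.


LEFT JOIN keeps every row from books (the left table); where author_id has no match in authors, the author columns become NULL. Walk through each book:
  - book 1 (The Iron Gate): author_id=NULL, no match -> kept with NULL
  - book 2 (Distant Shores): author_id=4 -> matches Smith
  - book 3 (Empty Rooms): author_id=3 -> matches Baker
  - book 4 (Stone Bridges): author_id=3 -> matches Baker
  - book 5 (The Glass Key): author_id=1 -> matches Mitchell
  - book 6 (River Crossing): author_id=NULL, no match -> kept with NULL
  - book 7 (The Blue Door): author_id=5 -> matches Lewis
All 7 rows appear; 2 have NULL author.

SQL:
SELECT a.title, b.name AS author
FROM books a
LEFT JOIN authors b ON a.author_id = b.id

Result:
title          | author  
---------------+---------
The Iron Gate  | NULL    
Distant Shores | Smith   
Empty Rooms    | Baker   
Stone Bridges  | Baker   
The Glass Key  | Mitchell
River Crossing | NULL    
The Blue Door  | Lewis   


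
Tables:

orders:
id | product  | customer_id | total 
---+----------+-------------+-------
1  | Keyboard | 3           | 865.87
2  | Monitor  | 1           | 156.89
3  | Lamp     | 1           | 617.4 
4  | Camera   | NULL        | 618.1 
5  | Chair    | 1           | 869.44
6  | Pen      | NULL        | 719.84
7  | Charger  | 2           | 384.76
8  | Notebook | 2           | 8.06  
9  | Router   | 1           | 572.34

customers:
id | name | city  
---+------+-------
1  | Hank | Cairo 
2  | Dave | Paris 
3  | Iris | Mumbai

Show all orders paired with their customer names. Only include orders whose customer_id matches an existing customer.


INNER JOIN keeps only orders rows whose customer_id matches an id in customers. Walk through each order:
  - order 1 (Keyboard): customer_id=3 -> matches Iris
  - order 2 (Monitor): customer_id=1 -> matches Hank
  - order 3 (Lamp): customer_id=1 -> matches Hank
  - order 4 (Camera): customer_id=NULL, no match -> dropped
  - order 5 (Chair): customer_id=1 -> matches Hank
  - order 6 (Pen): customer_id=NULL, no match -> dropped
  - order 7 (Charger): customer_id=2 -> matches Dave
  - order 8 (Notebook): customer_id=2 -> matches Dave
  - order 9 (Router): customer_id=1 -> matches Hank
So 2 of 9 rows are dropped.

SQL:
SELECT a.product, b.name AS customer
FROM orders a
INNER JOIN customers b ON a.customer_id = b.id

Result:
product  | customer
---------+---------
Keyboard | Iris    
Monitor  | Hank    
Lamp     | Hank    
Chair    | Hank    
Charger  | Dave    
Notebook | Dave    
Router   | Hank    


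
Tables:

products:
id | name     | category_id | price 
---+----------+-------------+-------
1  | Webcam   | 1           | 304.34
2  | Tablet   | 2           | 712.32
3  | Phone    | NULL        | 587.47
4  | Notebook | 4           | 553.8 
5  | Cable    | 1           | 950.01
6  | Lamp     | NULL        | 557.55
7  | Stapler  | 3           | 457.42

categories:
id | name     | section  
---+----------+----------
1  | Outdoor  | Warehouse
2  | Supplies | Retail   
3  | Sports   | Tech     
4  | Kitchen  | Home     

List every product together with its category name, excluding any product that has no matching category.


INNER JOIN keeps only products rows whose category_id matches an id in categories. Walk through each product:
  - product 1 (Webcam): category_id=1 -> matches Outdoor
  - product 2 (Tablet): category_id=2 -> matches Supplies
  - product 3 (Phone): category_id=NULL, no match -> dropped
  - product 4 (Notebook): category_id=4 -> matches Kitchen
  - product 5 (Cable): category_id=1 -> matches Outdoor
  - product 6 (Lamp): category_id=NULL, no match -> dropped
  - product 7 (Stapler): category_id=3 -> matches Sports
So 2 of 7 rows are dropped.

SQL:
SELECT a.name, b.name AS category
FROM products a
INNER JOIN categories b ON a.category_id = b.id

Result:
name     | category
---------+---------
Webcam   | Outdoor 
Tablet   | Supplies
Notebook | Kitchen 
Cable    | Outdoor 
Stapler  | Sports  


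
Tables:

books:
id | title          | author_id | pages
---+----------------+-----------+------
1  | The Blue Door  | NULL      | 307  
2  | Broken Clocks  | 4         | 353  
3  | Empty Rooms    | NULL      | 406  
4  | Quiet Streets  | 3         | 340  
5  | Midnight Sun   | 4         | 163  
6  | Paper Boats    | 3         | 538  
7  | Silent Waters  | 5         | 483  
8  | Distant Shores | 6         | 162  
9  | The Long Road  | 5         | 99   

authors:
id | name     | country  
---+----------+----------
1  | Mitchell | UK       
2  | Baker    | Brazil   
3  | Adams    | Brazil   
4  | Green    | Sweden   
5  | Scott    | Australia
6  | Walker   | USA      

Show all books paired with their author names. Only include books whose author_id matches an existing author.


INNER JOIN keeps only books rows whose author_id matches an id in authors. Walk through each book:
  - book 1 (The Blue Door): author_id=NULL, no match -> dropped
  - book 2 (Broken Clocks): author_id=4 -> matches Green
  - book 3 (Empty Rooms): author_id=NULL, no match -> dropped
  - book 4 (Quiet Streets): author_id=3 -> matches Adams
  - book 5 (Midnight Sun): author_id=4 -> matches Green
  - book 6 (Paper Boats): author_id=3 -> matches Adams
  - book 7 (Silent Waters): author_id=5 -> matches Scott
  - book 8 (Distant Shores): author_id=6 -> matches Walker
  - book 9 (The Long Road): author_id=5 -> matches Scott
So 2 of 9 rows are dropped.

SQL:
SELECT a.title, b.name AS author
FROM books a
INNER JOIN authors b ON a.author_id = b.id

Result:
title          | author
---------------+-------
Broken Clocks  | Green 
Quiet Streets  | Adams 
Midnight Sun   | Green 
Paper Boats    | Adams 
Silent Waters  | Scott 
Distant Shores | Walker
The Long Road  | Scott 
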